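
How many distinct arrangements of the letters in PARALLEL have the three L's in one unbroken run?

Treat the 3 copies of L as a single block. The multiset to arrange is then {LLL, A, A, E, P, R}, 6 items in all.
That gives (6)!/(2!) = 360 arrangements.

360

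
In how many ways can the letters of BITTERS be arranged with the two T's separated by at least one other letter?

1800

Total arrangements of BITTERS: 7!/(2!) = 2520.
If the two T's are adjacent, glue them into one block, leaving 6 items to arrange: (6)! = 720 ways.
Subtracting, 2520 − 720 = 1800 arrangements keep the T's apart.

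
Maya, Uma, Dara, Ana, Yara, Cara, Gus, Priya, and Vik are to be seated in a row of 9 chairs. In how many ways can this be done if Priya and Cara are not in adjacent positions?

Of the 9! = 362880 arrangements, those with Priya and Cara adjacent number 2 × 8! = 80640 (treat the pair as a block with 2 internal orders).
So 362880 − 80640 = 282240 arrangements keep them apart.

282240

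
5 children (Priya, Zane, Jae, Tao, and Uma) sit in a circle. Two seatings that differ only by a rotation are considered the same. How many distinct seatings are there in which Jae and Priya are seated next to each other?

Glue Jae and Priya into a block (2 internal orders). Seating 4 units around a circle gives (3)! arrangements.
So 2 × (3)! = 2 × 6 = 12.

12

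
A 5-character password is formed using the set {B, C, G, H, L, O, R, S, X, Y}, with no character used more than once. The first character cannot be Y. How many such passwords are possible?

The first character has 10−1 = 9 choices (anything except Y).
The remaining 4 characters are filled from the other 9 symbols without repetition: 9 × 8 × 7 × 6 = 3024.
Total: 9 × 3024 = 27216.

27216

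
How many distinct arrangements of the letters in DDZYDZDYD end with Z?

168

With the last slot taken by Z, it remains to arrange the other 8 letters (DDYDZDYD).
Those 8 letters have D appearing 5 times and Y appearing twice, giving (8)!/(5!·2!) = 168.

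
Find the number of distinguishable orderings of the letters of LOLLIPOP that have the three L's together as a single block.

180

Treat the 3 copies of L as a single block. The multiset to arrange is then {LLL, I, O, O, P, P}, 6 items in all.
That gives (6)!/(2!·2!) = 180 arrangements.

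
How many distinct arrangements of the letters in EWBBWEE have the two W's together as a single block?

60

Treat the 2 copies of W as a single block. The multiset to arrange is then {WW, B, B, E, E, E}, 6 items in all.
That gives (6)!/(3!·2!) = 60 arrangements.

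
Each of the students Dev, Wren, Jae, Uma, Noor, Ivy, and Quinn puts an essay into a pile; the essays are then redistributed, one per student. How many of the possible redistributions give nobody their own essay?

1854

Let Aᵢ be the assignments in which student i gets their own essay. We want the size of the complement of A₁∪…∪A_7.
By inclusion–exclusion this is Σ_{j=0}^{7} (−1)^j C(7,j)·(7−j)!.
Computing: 5040 − 5040 + 2520 − 840 + 210 − 42 + 7 − 1 = 1854.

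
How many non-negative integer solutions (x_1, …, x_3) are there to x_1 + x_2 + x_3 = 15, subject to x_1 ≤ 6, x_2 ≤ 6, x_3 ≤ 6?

10

By stars and bars, unrestricted non-negative solutions to x_1+…+x_3 = 15 number C(15+2,2) = 136.
Subtract solutions that violate a single cap (substitute x_i' = x_i − (cap_i+1)): x_1 ≥ 7 gives C(10,2) = 45; x_2 ≥ 7 gives C(10,2) = 45; x_3 ≥ 7 gives C(10,2) = 45. Together 135.
Add back pairs where two caps are both exceeded: 3 + 3 + 3 = 9.
By inclusion–exclusion the count is 136 − 135 + 9 = 10.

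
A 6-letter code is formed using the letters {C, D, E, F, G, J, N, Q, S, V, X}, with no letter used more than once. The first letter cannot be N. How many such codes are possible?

The first letter has 11−1 = 10 choices (anything except N).
The remaining 5 letters are filled from the other 10 symbols without repetition: 10 × 9 × 8 × 7 × 6 = 30240.
Total: 10 × 30240 = 302400.

302400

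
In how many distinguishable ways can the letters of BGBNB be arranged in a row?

20

BGBNB has 5 letters with B appearing 3 times.
So there are 5! / (3!) = 20 distinguishable arrangements.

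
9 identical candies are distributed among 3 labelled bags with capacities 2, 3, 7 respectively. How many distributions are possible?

9

By stars and bars, unrestricted non-negative solutions to x_1+…+x_3 = 9 number C(9+2,2) = 55.
Subtract solutions that violate a single cap (substitute x_i' = x_i − (cap_i+1)): x_1 ≥ 3 gives C(8,2) = 28; x_2 ≥ 4 gives C(7,2) = 21; x_3 ≥ 8 gives C(3,2) = 3. Together 52.
Add back pairs where two caps are both exceeded: 6 + 0 + 0 = 6.
By inclusion–exclusion the count is 55 − 52 + 6 = 9.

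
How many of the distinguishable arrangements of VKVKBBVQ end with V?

With the last slot taken by V, it remains to arrange the other 7 letters (KVKBBVQ).
Those 7 letters have B appearing twice, K appearing twice, and V appearing twice, giving (7)!/(2!·2!·2!) = 630.

630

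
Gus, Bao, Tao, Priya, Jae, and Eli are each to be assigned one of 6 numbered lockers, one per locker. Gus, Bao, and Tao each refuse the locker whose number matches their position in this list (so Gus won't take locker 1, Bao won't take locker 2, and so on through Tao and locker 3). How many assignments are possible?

426

Let Aᵢ (for i ∈ {1, 2, 3}) be the placements that put person i in their forbidden locker. Any j of these fix j positions, leaving (6−j)! ways to fill the rest, and there are C(3,j) ways to pick which j.
By inclusion–exclusion, the number of valid placements is Σ_{j=0}^{3} (−1)^j C(3,j)·(6−j)!.
Computing: 720 − 360 + 72 − 6 = 426.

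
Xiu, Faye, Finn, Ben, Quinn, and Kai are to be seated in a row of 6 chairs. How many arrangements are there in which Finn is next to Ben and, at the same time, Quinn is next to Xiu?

Treat {Finn,Ben} as one block (2 orders) and {Quinn,Xiu} as another (2 orders).
That leaves 4 units to arrange: 2 × 2 × 4! = 4 × 24 = 96.

96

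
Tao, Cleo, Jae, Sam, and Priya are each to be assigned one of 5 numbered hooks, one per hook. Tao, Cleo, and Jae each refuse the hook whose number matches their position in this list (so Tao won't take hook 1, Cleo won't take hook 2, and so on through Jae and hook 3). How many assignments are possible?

Let Aᵢ (for i ∈ {1, 2, 3}) be the placements that put person i in their forbidden hook. Any j of these fix j positions, leaving (5−j)! ways to fill the rest, and there are C(3,j) ways to pick which j.
By inclusion–exclusion, the number of valid placements is Σ_{j=0}^{3} (−1)^j C(3,j)·(5−j)!.
Computing: 120 − 72 + 18 − 2 = 64.

64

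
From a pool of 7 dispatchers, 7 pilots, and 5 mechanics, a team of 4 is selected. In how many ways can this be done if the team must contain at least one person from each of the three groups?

1960

Unrestricted: C(19,4) = 3876 ways to pick any 4 of the 19.
Selections missing a whole group: no dispatchers → C(12,4) = 495; no pilots → C(12,4) = 495; no mechanics → C(14,4) = 1001.
Add back selections omitting two groups (i.e. drawn from a single group): C(7,4) + C(7,4) + C(5,4) = 75.
By inclusion–exclusion: 3876 − 1991 + 75 = 1960.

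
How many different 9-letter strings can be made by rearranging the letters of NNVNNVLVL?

1260

NNVNNVLVL has 9 letters with L appearing twice, N appearing 4 times, and V appearing 3 times.
Dividing 9! = 362880 by 4!·3!·2! = 288 for the repeated letters gives 1260.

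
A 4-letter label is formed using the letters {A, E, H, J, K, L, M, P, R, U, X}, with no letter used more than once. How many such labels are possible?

7920

Choose and order 4 of the 11 symbols: the first letter has 11 options, the next 10, then 9, 8.
11 × 10 × 9 × 8 = 7920.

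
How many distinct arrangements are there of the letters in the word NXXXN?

The 5 letters of NXXXN have repeats: N appearing twice and X appearing 3 times.
So there are 5! / (3!·2!) = 10 distinguishable arrangements.

10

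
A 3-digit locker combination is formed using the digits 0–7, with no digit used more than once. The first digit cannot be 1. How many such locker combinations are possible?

The first digit has 8−1 = 7 choices (anything except 1).
The remaining 2 digits are filled from the other 7 symbols without repetition: 7 × 6 = 42.
Total: 7 × 42 = 294.

294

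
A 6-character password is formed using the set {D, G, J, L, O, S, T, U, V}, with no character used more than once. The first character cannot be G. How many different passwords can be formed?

53760

The first character has 9−1 = 8 choices (anything except G).
The remaining 5 characters are filled from the other 8 symbols without repetition: 8 × 7 × 6 × 5 × 4 = 6720.
Total: 8 × 6720 = 53760.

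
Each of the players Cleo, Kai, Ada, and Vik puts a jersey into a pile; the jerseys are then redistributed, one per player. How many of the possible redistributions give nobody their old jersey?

Let Aᵢ be the assignments in which player i gets their old jersey. We want the size of the complement of A₁∪…∪A_4.
By inclusion–exclusion this is Σ_{j=0}^{4} (−1)^j C(4,j)·(4−j)!.
Computing: 24 − 24 + 12 − 4 + 1 = 9.

9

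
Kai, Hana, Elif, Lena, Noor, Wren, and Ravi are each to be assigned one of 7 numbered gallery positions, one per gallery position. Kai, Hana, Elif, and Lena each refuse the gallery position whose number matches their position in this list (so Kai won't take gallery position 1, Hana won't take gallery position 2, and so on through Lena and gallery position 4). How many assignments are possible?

2790

Let Aᵢ (for 1 ≤ i ≤ 4) be the placements that put person i in their forbidden gallery position. Any j of these fix j positions, leaving (7−j)! ways to fill the rest, and there are C(4,j) ways to pick which j.
By inclusion–exclusion, the number of valid placements is Σ_{j=0}^{4} (−1)^j C(4,j)·(7−j)!.
Computing: 5040 − 2880 + 720 − 96 + 6 = 2790.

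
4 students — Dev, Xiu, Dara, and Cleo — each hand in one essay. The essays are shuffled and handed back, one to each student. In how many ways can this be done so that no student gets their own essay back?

9

This is the derangement count D_4: permutations of 4 items with no fixed point.
By inclusion–exclusion this is Σ_{j=0}^{4} (−1)^j C(4,j)·(4−j)!.
Computing: 24 − 24 + 12 − 4 + 1 = 9.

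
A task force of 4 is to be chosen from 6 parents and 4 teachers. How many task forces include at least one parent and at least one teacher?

194

Unrestricted: C(10,4) = 210 ways to pick any 4 of the 10.
Selections missing a whole group: no parents → C(4,4) = 1; no teachers → C(6,4) = 15.
Both groups omitted at once is impossible, so 210 − 16 = 194.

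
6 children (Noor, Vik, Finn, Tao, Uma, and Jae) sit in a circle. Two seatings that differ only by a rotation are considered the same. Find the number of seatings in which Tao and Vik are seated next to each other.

48

Glue Tao and Vik into a block (2 internal orders). Seating 5 units around a circle gives (4)! arrangements.
So 2 × (4)! = 2 × 24 = 48.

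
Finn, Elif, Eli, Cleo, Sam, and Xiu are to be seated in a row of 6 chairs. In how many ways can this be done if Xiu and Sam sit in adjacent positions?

240

Treat {Xiu, Sam} as a single unit. There are 5 units to order, and the pair itself can be ordered 2 ways.
So the count is 2·(5)! = 240.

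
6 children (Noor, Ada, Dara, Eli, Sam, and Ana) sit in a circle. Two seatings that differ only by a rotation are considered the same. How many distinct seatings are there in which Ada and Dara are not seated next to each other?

All circular seatings of 6 people number (5)! = 120.
Seatings with Ada beside Dara: treat them as a block with 2 internal orders, giving 2 × (4)! = 48.
Subtracting, 120 − 48 = 72.

72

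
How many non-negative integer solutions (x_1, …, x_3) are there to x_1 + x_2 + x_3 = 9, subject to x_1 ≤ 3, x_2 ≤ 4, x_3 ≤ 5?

10

Without the upper bounds there are C(11,2) = 55 ways to split 9 among 3 variables.
Subtract solutions that violate a single cap (substitute x_i' = x_i − (cap_i+1)): x_1 ≥ 4 gives C(7,2) = 21; x_2 ≥ 5 gives C(6,2) = 15; x_3 ≥ 6 gives C(5,2) = 10. Together 46.
Add back pairs where two caps are both exceeded: 1 + 0 + 0 = 1.
By inclusion–exclusion the count is 55 − 46 + 1 = 10.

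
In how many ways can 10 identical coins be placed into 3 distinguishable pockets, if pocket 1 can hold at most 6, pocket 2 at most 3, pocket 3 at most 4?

10

Without the upper bounds there are C(12,2) = 66 ways to split 10 among 3 pockets.
Subtract solutions that violate a single cap (substitute x_i' = x_i − (cap_i+1)): x_1 ≥ 7 gives C(5,2) = 10; x_2 ≥ 4 gives C(8,2) = 28; x_3 ≥ 5 gives C(7,2) = 21. Together 59.
Add back pairs where two caps are both exceeded: 0 + 0 + 3 = 3.
By inclusion–exclusion the count is 66 − 59 + 3 = 10.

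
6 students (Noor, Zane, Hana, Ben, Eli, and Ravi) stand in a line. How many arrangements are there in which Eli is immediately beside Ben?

Glue Eli and Ben into one block (2 internal orders), leaving 5 units to arrange in a row.
So the count is 2·(5)! = 240.

240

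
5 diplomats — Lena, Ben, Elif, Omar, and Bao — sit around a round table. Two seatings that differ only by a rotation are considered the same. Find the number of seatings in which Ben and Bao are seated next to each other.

12

Glue Ben and Bao into a block (2 internal orders). Seating 4 units around a circle gives (3)! arrangements.
So 2 × (3)! = 2 × 6 = 12.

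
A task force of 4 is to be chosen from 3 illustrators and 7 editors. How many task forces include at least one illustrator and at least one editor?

Total 4-person selections from all 10: C(10,4) = 210.
Subtract selections that omit an entire group: no illustrators → C(7,4) = 35; no editors → C(3,4) = 0.
Both groups omitted at once is impossible, so 210 − 35 = 175.

175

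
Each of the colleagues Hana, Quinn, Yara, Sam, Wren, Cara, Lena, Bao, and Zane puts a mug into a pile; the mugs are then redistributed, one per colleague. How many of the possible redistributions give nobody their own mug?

133496

This is the derangement count D_9: permutations of 9 items with no fixed point.
By inclusion–exclusion this is Σ_{j=0}^{9} (−1)^j C(9,j)·(9−j)!.
Computing: 362880 − 362880 + 181440 − 60480 + 15120 − 3024 + 504 − 72 + 9 − 1 = 133496.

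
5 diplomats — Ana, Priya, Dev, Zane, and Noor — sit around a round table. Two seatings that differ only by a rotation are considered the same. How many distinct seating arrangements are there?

24

Fix one person's seat to break rotational symmetry; the remaining 4 people can be arranged in (4)! = 24 ways.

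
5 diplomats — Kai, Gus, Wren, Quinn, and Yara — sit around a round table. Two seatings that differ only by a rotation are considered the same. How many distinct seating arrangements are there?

Around a circle, 5 distinct people have 5!/5 = (4)! = 24 rotationally distinct seatings.

24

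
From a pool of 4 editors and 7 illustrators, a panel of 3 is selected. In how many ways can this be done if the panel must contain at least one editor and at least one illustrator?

126

With no constraint there are C(11,3) = 165 possible selections.
Subtract selections that omit an entire group: no editors → C(7,3) = 35; no illustrators → C(4,3) = 4.
Both groups omitted at once is impossible, so 165 − 39 = 126.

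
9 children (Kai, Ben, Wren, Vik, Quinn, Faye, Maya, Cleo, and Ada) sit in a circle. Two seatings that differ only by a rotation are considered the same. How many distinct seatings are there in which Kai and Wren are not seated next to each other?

Without the restriction there are (8)! = 40320 seatings.
Those with Kai next to Wren: fuse the pair into one unit and seat 8 units around a circle — 2·(7)! = 10080.
Subtracting, 40320 − 10080 = 30240.

30240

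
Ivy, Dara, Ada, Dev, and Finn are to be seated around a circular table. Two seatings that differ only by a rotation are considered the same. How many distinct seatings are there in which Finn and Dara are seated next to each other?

Treat {Finn, Dara} as one unit (2 internal orders) and seat the resulting 4 units around the table: (3)! circular arrangements.
So 2 × (3)! = 2 × 6 = 12.

12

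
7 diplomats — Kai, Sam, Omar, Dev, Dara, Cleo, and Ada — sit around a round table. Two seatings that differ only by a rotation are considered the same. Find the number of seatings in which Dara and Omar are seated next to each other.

240

Glue Dara and Omar into a block (2 internal orders). Seating 6 units around a circle gives (5)! arrangements.
So 2 × (5)! = 2 × 120 = 240.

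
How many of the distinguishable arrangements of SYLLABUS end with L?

2520

With the last slot taken by L, it remains to arrange the other 7 letters (SYLABUS).
Those 7 letters have S appearing twice, giving (7)!/(2!) = 2520.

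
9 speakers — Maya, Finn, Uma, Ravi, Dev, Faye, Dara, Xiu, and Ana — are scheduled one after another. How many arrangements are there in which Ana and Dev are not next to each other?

Of the 9! = 362880 arrangements, those with Ana and Dev adjacent number 2 × 8! = 80640 (treat the pair as a block with 2 internal orders).
So 362880 − 80640 = 282240 arrangements keep them apart.

282240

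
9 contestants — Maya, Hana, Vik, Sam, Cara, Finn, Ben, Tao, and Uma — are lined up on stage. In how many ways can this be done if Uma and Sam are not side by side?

There are 9! = 362880 arrangements in all. If Uma and Sam are adjacent, merging them into one block gives 2·(8)! = 80640 arrangements.
So 362880 − 80640 = 282240 arrangements keep them apart.

282240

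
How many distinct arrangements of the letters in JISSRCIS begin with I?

840

With the first slot taken by I, it remains to arrange the other 7 letters (JSSRCIS).
Those 7 letters have S appearing 3 times, giving (7)!/(3!) = 840.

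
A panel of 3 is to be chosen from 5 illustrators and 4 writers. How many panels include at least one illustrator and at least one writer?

With no constraint there are C(9,3) = 84 possible selections.
Selections missing a whole group: no illustrators → C(4,3) = 4; no writers → C(5,3) = 10.
Both groups omitted at once is impossible, so 84 − 14 = 70.

70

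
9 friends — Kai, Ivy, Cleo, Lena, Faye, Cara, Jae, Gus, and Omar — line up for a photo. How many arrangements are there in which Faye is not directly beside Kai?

There are 9! = 362880 arrangements in all. If Faye and Kai are adjacent, merging them into one block gives 2·(8)! = 80640 arrangements.
So 362880 − 80640 = 282240 arrangements keep them apart.

282240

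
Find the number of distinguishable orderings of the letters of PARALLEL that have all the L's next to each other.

360

Treat the 3 copies of L as a single block. The multiset to arrange is then {LLL, A, A, E, P, R}, 6 items in all.
That gives (6)!/(2!) = 360 arrangements.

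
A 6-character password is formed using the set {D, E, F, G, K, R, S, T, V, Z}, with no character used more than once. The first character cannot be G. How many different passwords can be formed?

136080

The first character has 10−1 = 9 choices (anything except G).
The remaining 5 characters are filled from the other 9 symbols without repetition: 9 × 8 × 7 × 6 × 5 = 15120.
Total: 9 × 15120 = 136080.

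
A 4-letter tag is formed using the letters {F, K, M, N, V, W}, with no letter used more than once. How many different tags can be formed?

360

Choose and order 4 of the 6 symbols: the first letter has 6 options, the next 5, then 4, 3.
That product is 6 × 5 × 4 × 3 = 360.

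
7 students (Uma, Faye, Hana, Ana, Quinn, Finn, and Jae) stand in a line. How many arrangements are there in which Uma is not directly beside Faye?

Of the 7! = 5040 arrangements, those with Uma and Faye adjacent number 2 × 6! = 1440 (treat the pair as a block with 2 internal orders).
Complementary counting: 5040 − 1440 = 3600.

3600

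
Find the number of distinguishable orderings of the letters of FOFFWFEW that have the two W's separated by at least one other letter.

630

Total arrangements of FOFFWFEW: 8!/(4!·2!) = 840.
Arrangements with the W's together: treat WW as one letter, giving (7)!/(4!) = 210.
Hence 840 − 210 = 630.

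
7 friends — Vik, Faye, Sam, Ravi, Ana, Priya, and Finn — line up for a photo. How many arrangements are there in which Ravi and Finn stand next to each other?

Treat {Ravi, Finn} as a single unit. There are 6 units to order, and the pair itself can be ordered 2 ways.
So the count is 2·(6)! = 1440.

1440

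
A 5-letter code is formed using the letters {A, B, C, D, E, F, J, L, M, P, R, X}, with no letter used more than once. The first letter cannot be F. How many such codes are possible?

The first letter has 12−1 = 11 choices (anything except F).
The remaining 4 letters are filled from the other 11 symbols without repetition: 11 × 10 × 9 × 8 = 7920.
Total: 11 × 7920 = 87120.

87120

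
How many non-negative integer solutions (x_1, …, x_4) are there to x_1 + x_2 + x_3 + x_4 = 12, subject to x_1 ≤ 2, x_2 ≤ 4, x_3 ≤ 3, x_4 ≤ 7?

Ignoring the caps, the number of non-negative solutions to x_1+…+x_4 = 12 is C(15,3) = 455.
Subtract solutions that violate a single cap (substitute x_i' = x_i − (cap_i+1)): x_1 ≥ 3 gives C(12,3) = 220; x_2 ≥ 5 gives C(10,3) = 120; x_3 ≥ 4 gives C(11,3) = 165; x_4 ≥ 8 gives C(7,3) = 35. Together 540.
Add back pairs where two caps are both exceeded: 35 + 56 + 4 + 20 + 0 + 1 = 116.
Subtract triples: 1 + 0 + 0 + 0 = 1.
By inclusion–exclusion the count is 455 − 540 + 116 − 1 = 30.

30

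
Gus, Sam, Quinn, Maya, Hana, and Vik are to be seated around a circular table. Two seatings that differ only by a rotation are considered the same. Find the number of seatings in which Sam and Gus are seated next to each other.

Treat {Sam, Gus} as one unit (2 internal orders) and seat the resulting 5 units around the table: (4)! circular arrangements.
So 2 × (4)! = 2 × 24 = 48.

48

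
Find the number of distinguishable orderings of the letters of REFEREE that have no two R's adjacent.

75

There are 7!/(4!·2!) = 105 arrangements of REFEREE in total.
If the two R's are adjacent, glue them into one block, leaving 6 items to arrange: (6)!/(4!) = 30 ways.
Subtracting, 105 − 30 = 75 arrangements keep the R's apart.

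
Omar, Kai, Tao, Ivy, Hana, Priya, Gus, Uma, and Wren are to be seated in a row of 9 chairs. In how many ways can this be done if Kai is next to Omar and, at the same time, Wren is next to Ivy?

Treat {Kai,Omar} as one block (2 orders) and {Wren,Ivy} as another (2 orders).
That leaves 7 units to arrange: 2 × 2 × 7! = 4 × 5040 = 20160.

20160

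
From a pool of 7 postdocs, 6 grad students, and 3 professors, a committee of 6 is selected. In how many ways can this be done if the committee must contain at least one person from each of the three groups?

6006

Unrestricted: C(16,6) = 8008 ways to pick any 6 of the 16.
Subtract selections that omit an entire group: no postdocs → C(9,6) = 84; no grad students → C(10,6) = 210; no professors → C(13,6) = 1716.
Add back selections omitting two groups (i.e. drawn from a single group): C(7,6) + C(6,6) + C(3,6) = 8.
By inclusion–exclusion: 8008 − 2010 + 8 = 6006.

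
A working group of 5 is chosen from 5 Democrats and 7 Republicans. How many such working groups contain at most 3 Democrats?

756

Split by how many Democrats are chosen (0 through 3).
Sum: C(5,0)·C(7,5) + C(5,1)·C(7,4) + C(5,2)·C(7,3) + C(5,3)·C(7,2) = 21 + 175 + 350 + 210 = 756.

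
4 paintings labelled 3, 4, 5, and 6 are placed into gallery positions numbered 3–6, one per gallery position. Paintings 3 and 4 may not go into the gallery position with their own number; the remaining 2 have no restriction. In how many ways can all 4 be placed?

Let Aᵢ (for i ∈ {3, 4}) be the placements that put painting i in its forbidden gallery position. Any j of these fix j positions, leaving (4−j)! ways to fill the rest, and there are C(2,j) ways to pick which j.
By inclusion–exclusion, the number of valid placements is Σ_{j=0}^{2} (−1)^j C(2,j)·(4−j)!.
Computing: 24 − 12 + 2 = 14.

14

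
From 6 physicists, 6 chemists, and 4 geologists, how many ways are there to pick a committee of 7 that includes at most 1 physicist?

Split by how many physicists are chosen (0 through 1).
Sum: C(6,0)·C(10,7) + C(6,1)·C(10,6) = 120 + 1260 = 1380.

1380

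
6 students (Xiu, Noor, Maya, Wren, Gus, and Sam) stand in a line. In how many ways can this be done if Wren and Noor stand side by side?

Place the 4 others and the Wren-Noor pair as 5 objects in a line; the pair has 2 internal arrangements.
So the count is 2·(5)! = 240.

240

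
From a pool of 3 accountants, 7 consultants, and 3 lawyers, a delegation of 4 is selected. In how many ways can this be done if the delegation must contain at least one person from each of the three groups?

Unrestricted: C(13,4) = 715 ways to pick any 4 of the 13.
Subtract selections that omit an entire group: no accountants → C(10,4) = 210; no consultants → C(6,4) = 15; no lawyers → C(10,4) = 210.
Add back selections omitting two groups (i.e. drawn from a single group): C(3,4) + C(7,4) + C(3,4) = 35.
By inclusion–exclusion: 715 − 435 + 35 = 315.

315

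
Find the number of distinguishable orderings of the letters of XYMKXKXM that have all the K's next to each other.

420

Treat the 2 copies of K as a single block. The multiset to arrange is then {KK, M, M, X, X, X, Y}, 7 items in all.
That gives (7)!/(3!·2!) = 420 arrangements.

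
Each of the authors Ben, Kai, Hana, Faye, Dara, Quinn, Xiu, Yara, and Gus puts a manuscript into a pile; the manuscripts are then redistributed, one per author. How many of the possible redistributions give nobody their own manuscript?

133496

Let Aᵢ be the assignments in which author i gets their own manuscript. We want the size of the complement of A₁∪…∪A_9.
By inclusion–exclusion this is Σ_{j=0}^{9} (−1)^j C(9,j)·(9−j)!.
Computing: 362880 − 362880 + 181440 − 60480 + 15120 − 3024 + 504 − 72 + 9 − 1 = 133496.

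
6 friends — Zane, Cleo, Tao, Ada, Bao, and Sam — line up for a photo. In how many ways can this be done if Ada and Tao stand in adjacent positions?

240

Glue Ada and Tao into one block (2 internal orders), leaving 5 units to arrange in a row.
That gives 2 × 5! = 2 × 120 = 240.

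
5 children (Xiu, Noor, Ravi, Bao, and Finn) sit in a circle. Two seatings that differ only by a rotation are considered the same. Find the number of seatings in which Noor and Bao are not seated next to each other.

12

All circular seatings of 5 people number (4)! = 24.
Seatings with Noor beside Bao: treat them as a block with 2 internal orders, giving 2 × (3)! = 12.
Subtracting, 24 − 12 = 12.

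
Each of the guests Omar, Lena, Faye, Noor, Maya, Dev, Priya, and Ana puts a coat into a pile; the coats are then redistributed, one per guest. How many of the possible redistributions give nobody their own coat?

14833

Count assignments avoiding every fixed point. For any j of the 8 guests fixed to their own coat, the other 8−j can be arranged in (8−j)! ways.
By inclusion–exclusion this is Σ_{j=0}^{8} (−1)^j C(8,j)·(8−j)!.
Computing: 40320 − 40320 + 20160 − 6720 + 1680 − 336 + 56 − 8 + 1 = 14833.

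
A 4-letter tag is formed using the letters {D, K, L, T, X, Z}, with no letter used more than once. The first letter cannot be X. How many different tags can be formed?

The first letter has 6−1 = 5 choices (anything except X).
The remaining 3 letters are filled from the other 5 symbols without repetition: 5 × 4 × 3 = 60.
Total: 5 × 60 = 300.

300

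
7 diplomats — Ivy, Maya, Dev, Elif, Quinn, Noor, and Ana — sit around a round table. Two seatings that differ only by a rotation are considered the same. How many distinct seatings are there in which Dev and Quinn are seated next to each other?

Treat {Dev, Quinn} as one unit (2 internal orders) and seat the resulting 6 units around the table: (5)! circular arrangements.
So 2 × (5)! = 2 × 120 = 240.

240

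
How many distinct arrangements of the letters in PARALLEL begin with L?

1260

With the first slot taken by L, it remains to arrange the other 7 letters (PARALEL).
Those 7 letters have A appearing twice and L appearing twice, giving (7)!/(2!·2!) = 1260.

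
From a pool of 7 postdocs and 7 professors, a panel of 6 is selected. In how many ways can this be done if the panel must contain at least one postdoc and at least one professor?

Unrestricted: C(14,6) = 3003 ways to pick any 6 of the 14.
Subtract selections that omit an entire group: no postdocs → C(7,6) = 7; no professors → C(7,6) = 7.
Both groups omitted at once is impossible, so 3003 − 14 = 2989.

2989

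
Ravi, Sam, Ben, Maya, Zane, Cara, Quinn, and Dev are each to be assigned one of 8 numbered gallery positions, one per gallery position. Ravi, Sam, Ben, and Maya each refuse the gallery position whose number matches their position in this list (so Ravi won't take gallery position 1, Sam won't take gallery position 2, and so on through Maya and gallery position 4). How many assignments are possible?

Let Aᵢ (for 1 ≤ i ≤ 4) be the placements that put person i in their forbidden gallery position. Any j of these fix j positions, leaving (8−j)! ways to fill the rest, and there are C(4,j) ways to pick which j.
By inclusion–exclusion, the number of valid placements is Σ_{j=0}^{4} (−1)^j C(4,j)·(8−j)!.
Computing: 40320 − 20160 + 4320 − 480 + 24 = 24024.

24024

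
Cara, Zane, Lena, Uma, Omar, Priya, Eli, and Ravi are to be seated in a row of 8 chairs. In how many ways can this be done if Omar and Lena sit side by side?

10080

Glue Omar and Lena into one block (2 internal orders), leaving 7 units to arrange in a row.
That gives 2 × 7! = 2 × 5040 = 10080.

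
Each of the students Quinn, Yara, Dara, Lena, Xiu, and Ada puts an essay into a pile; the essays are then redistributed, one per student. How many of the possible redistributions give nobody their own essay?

265

This is the derangement count D_6: permutations of 6 items with no fixed point.
By inclusion–exclusion this is Σ_{j=0}^{6} (−1)^j C(6,j)·(6−j)!.
Computing: 720 − 720 + 360 − 120 + 30 − 6 + 1 = 265.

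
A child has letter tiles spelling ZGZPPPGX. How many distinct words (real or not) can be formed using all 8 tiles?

1680

The 8 letters of ZGZPPPGX have repeats: G appearing twice, P appearing 3 times, and Z appearing twice.
The number of distinct arrangements is 8!/(3!·2!·2!) = 40320/24 = 1680.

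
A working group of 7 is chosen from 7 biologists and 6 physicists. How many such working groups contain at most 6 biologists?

1715

Split by how many biologists are chosen (0 through 6).
Sum: C(7,0)·C(6,7) + C(7,1)·C(6,6) + C(7,2)·C(6,5) + C(7,3)·C(6,4) + C(7,4)·C(6,3) + C(7,5)·C(6,2) + C(7,6)·C(6,1) = 0 + 7 + 126 + 525 + 700 + 315 + 42 = 1715.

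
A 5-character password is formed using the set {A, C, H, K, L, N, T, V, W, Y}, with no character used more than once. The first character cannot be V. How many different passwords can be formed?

The first character has 10−1 = 9 choices (anything except V).
The remaining 4 characters are filled from the other 9 symbols without repetition: 9 × 8 × 7 × 6 = 3024.
Total: 9 × 3024 = 27216.

27216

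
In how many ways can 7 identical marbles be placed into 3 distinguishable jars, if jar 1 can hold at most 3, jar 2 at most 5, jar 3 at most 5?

Ignoring the caps, the number of non-negative solutions to x_1+…+x_3 = 7 is C(9,2) = 36.
Subtract solutions that violate a single cap (substitute x_i' = x_i − (cap_i+1)): x_1 ≥ 4 gives C(5,2) = 10; x_2 ≥ 6 gives C(3,2) = 3; x_3 ≥ 6 gives C(3,2) = 3. Together 16.
No two caps can be exceeded simultaneously, so the pair terms are all 0.
By inclusion–exclusion the count is 36 − 16 + 0 = 20.

20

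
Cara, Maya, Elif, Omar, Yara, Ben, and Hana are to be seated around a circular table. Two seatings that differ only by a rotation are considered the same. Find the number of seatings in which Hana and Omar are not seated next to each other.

480

All circular seatings of 7 people number (6)! = 720.
Those with Hana next to Omar: fuse the pair into one unit and seat 6 units around a circle — 2·(5)! = 240.
Subtracting, 720 − 240 = 480.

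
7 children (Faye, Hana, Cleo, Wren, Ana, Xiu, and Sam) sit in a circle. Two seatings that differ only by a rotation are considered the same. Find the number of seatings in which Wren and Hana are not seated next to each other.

480

Without the restriction there are (6)! = 720 seatings.
Those with Wren next to Hana: fuse the pair into one unit and seat 6 units around a circle — 2·(5)! = 240.
Subtracting, 720 − 240 = 480.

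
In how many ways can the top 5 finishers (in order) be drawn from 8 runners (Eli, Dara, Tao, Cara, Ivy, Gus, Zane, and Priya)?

This is an ordered selection of 5 from 8: P(8,5).
That gives 8 × 7 × 6 × 5 × 4 = 6720.

6720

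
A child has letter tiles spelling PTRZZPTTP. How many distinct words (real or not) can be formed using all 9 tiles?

The 9 letters of PTRZZPTTP have repeats: P appearing 3 times, T appearing 3 times, and Z appearing twice.
The number of distinct arrangements is 9!/(3!·3!·2!) = 362880/72 = 5040.

5040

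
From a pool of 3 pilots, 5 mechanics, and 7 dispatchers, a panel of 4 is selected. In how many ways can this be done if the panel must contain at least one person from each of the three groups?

630

Unrestricted: C(15,4) = 1365 ways to pick any 4 of the 15.
Subtract selections that omit an entire group: no pilots → C(12,4) = 495; no mechanics → C(10,4) = 210; no dispatchers → C(8,4) = 70.
Add back selections omitting two groups (i.e. drawn from a single group): C(3,4) + C(5,4) + C(7,4) = 40.
By inclusion–exclusion: 1365 − 775 + 40 = 630.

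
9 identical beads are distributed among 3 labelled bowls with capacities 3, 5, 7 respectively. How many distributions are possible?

By stars and bars, unrestricted non-negative solutions to x_1+…+x_3 = 9 number C(9+2,2) = 55.
Subtract solutions that violate a single cap (substitute x_i' = x_i − (cap_i+1)): x_1 ≥ 4 gives C(7,2) = 21; x_2 ≥ 6 gives C(5,2) = 10; x_3 ≥ 8 gives C(3,2) = 3. Together 34.
No two caps can be exceeded simultaneously, so the pair terms are all 0.
By inclusion–exclusion the count is 55 − 34 + 0 = 21.

21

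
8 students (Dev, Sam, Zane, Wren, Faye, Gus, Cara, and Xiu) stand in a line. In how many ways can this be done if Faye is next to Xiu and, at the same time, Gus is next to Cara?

Treat {Faye,Xiu} as one block (2 orders) and {Gus,Cara} as another (2 orders).
That leaves 6 units to arrange: 2 × 2 × 6! = 4 × 720 = 2880.

2880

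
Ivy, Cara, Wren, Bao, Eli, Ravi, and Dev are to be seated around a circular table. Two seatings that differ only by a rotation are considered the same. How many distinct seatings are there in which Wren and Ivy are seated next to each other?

240

Treat {Wren, Ivy} as one unit (2 internal orders) and seat the resulting 6 units around the table: (5)! circular arrangements.
So 2 × (5)! = 2 × 120 = 240.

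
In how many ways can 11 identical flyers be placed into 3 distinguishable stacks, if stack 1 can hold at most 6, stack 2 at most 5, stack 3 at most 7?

By stars and bars, unrestricted non-negative solutions to x_1+…+x_3 = 11 number C(11+2,2) = 78.
Subtract solutions that violate a single cap (substitute x_i' = x_i − (cap_i+1)): x_1 ≥ 7 gives C(6,2) = 15; x_2 ≥ 6 gives C(7,2) = 21; x_3 ≥ 8 gives C(5,2) = 10. Together 46.
No two caps can be exceeded simultaneously, so the pair terms are all 0.
By inclusion–exclusion the count is 78 − 46 + 0 = 32.

32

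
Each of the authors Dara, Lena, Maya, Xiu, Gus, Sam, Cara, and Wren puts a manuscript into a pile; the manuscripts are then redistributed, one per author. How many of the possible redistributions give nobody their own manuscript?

14833

This is the derangement count D_8: permutations of 8 items with no fixed point.
By inclusion–exclusion this is Σ_{j=0}^{8} (−1)^j C(8,j)·(8−j)!.
Computing: 40320 − 40320 + 20160 − 6720 + 1680 − 336 + 56 − 8 + 1 = 14833.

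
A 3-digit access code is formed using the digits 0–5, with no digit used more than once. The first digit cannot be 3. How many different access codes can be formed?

100

The first digit has 6−1 = 5 choices (anything except 3).
The remaining 2 digits are filled from the other 5 symbols without repetition: 5 × 4 = 20.
Total: 5 × 20 = 100.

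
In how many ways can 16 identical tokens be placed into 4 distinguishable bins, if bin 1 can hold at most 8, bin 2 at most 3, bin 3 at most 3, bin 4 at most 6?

33

By stars and bars, unrestricted non-negative solutions to x_1+…+x_4 = 16 number C(16+3,3) = 969.
Subtract solutions that violate a single cap (substitute x_i' = x_i − (cap_i+1)): x_1 ≥ 9 gives C(10,3) = 120; x_2 ≥ 4 gives C(15,3) = 455; x_3 ≥ 4 gives C(15,3) = 455; x_4 ≥ 7 gives C(12,3) = 220. Together 1250.
Add back pairs where two caps are both exceeded: 20 + 20 + 1 + 165 + 56 + 56 = 318.
Subtract triples: 0 + 0 + 0 + 4 = 4.
By inclusion–exclusion the count is 969 − 1250 + 318 − 4 = 33.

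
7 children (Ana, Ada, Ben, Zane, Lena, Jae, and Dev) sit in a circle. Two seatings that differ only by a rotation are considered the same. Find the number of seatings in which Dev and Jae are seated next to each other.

Glue Dev and Jae into a block (2 internal orders). Seating 6 units around a circle gives (5)! arrangements.
So 2 × (5)! = 2 × 120 = 240.

240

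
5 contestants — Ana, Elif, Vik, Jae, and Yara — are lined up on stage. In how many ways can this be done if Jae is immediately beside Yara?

Place the 3 others and the Jae-Yara pair as 4 objects in a line; the pair has 2 internal arrangements.
That gives 2 × 4! = 2 × 24 = 48.

48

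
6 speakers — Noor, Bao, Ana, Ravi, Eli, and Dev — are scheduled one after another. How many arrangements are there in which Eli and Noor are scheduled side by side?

240

Glue Eli and Noor into one block (2 internal orders), leaving 5 units to arrange in a row.
So the count is 2·(5)! = 240.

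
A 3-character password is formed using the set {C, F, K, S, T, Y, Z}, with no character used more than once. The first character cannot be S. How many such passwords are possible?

The first character has 7−1 = 6 choices (anything except S).
The remaining 2 characters are filled from the other 6 symbols without repetition: 6 × 5 = 30.
Total: 6 × 30 = 180.

180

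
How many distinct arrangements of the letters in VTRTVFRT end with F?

210

With the last slot taken by F, it remains to arrange the other 7 letters (VTRTVRT).
Those 7 letters have R appearing twice, T appearing 3 times, and V appearing twice, giving (7)!/(3!·2!·2!) = 210.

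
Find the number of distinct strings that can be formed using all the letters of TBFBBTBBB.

Letter multiplicities in TBFBBTBBB: B×6, F×1, T×2.
So there are 9! / (6!·2!) = 252 distinguishable arrangements.

252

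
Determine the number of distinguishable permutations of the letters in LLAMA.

30

The 5 letters of LLAMA have repeats: A appearing twice and L appearing twice.
The number of distinct arrangements is 5!/(2!·2!) = 120/4 = 30.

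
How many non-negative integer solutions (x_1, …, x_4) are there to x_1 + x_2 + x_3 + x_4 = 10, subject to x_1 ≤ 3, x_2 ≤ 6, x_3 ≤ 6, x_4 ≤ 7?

By stars and bars, unrestricted non-negative solutions to x_1+…+x_4 = 10 number C(10+3,3) = 286.
Subtract solutions that violate a single cap (substitute x_i' = x_i − (cap_i+1)): x_1 ≥ 4 gives C(9,3) = 84; x_2 ≥ 7 gives C(6,3) = 20; x_3 ≥ 7 gives C(6,3) = 20; x_4 ≥ 8 gives C(5,3) = 10. Together 134.
No two caps can be exceeded simultaneously, so the pair terms are all 0.
By inclusion–exclusion the count is 286 − 134 + 0 = 152.

152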